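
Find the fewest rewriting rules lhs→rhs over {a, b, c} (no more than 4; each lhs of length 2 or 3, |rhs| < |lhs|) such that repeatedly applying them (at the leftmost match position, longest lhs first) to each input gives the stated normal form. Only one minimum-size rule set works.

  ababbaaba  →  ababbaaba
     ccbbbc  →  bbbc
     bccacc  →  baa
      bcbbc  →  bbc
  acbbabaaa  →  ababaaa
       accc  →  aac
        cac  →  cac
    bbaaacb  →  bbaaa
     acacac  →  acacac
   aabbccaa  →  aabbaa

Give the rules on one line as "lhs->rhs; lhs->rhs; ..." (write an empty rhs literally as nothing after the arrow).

acc->aa; cb->; cc->

  | ababbaaba
  | ccbbbc => bbbc
  | bccacc => bacc => baa
  | bcbbc => bbc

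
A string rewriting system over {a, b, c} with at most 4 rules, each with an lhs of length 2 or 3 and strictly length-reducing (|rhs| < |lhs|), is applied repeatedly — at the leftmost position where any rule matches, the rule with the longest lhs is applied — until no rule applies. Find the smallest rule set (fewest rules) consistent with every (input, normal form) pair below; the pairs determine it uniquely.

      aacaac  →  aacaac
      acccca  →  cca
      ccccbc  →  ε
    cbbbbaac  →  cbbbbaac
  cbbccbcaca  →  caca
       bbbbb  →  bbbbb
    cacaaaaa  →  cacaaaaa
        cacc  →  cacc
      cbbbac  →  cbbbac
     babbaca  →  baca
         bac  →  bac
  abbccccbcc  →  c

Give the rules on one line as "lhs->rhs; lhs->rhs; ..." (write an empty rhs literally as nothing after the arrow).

ab->c; bc->; ccc->b

  | aacaac
  | acccca => abca => cca
  | ccccbc => bcbc => bc => ε
  | cbbbbaac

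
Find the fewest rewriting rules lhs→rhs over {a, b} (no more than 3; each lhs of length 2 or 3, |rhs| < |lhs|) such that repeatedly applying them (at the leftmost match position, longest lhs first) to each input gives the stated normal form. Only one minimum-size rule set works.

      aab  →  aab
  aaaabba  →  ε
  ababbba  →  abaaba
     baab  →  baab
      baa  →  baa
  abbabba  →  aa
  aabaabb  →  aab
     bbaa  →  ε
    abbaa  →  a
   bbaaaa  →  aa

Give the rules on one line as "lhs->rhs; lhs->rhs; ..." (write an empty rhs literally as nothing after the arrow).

  | aab
  | aaaabba => abba => aaa => ε
  | ababbba => abaaba
  | baab

aaa->; bb->a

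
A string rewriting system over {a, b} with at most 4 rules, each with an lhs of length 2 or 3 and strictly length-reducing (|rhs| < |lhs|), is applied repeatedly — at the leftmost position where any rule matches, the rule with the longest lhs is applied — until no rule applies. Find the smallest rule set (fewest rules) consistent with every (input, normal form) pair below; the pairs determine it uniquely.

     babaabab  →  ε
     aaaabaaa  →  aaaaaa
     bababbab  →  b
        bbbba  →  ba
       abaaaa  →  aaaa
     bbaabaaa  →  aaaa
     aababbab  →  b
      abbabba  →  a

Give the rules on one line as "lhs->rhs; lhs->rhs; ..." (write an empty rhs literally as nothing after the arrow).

ab->b; aba->a; bb->; bbb->

  | babaabab => baabab => baab => bab => bb => ε
  | aaaabaaa => aaaaaa
  | bababbab => babbab => bbbab => ab => b
  | bbbba => ba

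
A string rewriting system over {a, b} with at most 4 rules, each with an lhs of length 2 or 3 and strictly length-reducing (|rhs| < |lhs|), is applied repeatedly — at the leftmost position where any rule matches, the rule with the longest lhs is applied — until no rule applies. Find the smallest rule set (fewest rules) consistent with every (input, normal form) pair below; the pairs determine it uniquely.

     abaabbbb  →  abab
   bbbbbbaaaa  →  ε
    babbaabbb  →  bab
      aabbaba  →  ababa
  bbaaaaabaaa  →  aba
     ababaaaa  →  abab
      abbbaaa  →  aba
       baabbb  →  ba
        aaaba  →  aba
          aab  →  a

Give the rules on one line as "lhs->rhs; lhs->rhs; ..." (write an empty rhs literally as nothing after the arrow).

aa->; aab->a; bb->

  | abaabbbb => ababbb => abab
  | bbbbbbaaaa => bbbbaaaa => bbaaaa => aaaa => aa => ε
  | babbaabbb => baaabbb => babbb => bab
  | aabbaba => ababa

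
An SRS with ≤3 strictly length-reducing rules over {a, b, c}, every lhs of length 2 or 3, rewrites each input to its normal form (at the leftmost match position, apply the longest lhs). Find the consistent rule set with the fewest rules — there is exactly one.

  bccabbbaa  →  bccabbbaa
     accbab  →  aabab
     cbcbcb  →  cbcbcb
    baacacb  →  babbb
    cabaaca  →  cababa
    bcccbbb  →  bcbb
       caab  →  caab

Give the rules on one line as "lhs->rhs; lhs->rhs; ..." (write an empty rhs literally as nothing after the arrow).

  | bccabbbaa
  | accbab => aabab
  | cbcbcb
  | baacacb => babacb => babbb

ac->b; acc->aa; ccb->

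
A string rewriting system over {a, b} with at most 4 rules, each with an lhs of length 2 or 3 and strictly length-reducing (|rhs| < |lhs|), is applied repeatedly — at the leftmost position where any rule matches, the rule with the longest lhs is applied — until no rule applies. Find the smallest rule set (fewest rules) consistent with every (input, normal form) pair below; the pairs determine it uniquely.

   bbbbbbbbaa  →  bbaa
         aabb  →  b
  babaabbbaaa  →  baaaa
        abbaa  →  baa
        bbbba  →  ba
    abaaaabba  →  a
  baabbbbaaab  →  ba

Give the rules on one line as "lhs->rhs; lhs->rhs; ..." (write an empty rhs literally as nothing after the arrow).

  | bbbbbbbbaa => babbbbbaa => bbbbbaa => babbaa => bbaa
  | aabb => b
  | babaabbbaaa => baabbbaaa => bbbaaa => baaaa
  | abbaa => baa

aab->; ab->; bbb->ba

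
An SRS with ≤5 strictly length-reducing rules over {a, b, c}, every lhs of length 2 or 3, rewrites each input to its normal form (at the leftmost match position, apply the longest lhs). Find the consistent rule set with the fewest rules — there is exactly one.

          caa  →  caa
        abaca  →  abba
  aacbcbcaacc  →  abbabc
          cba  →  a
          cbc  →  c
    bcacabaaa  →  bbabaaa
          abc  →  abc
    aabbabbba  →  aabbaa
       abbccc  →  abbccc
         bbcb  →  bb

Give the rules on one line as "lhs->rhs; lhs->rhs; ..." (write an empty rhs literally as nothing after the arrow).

  | caa
  | abaca => abba
  | aacbcbcaacc => abbcbcaacc => abbcaacc => abbaacc => abbabc
  | cba => a

ac->b; bbb->; bca->ba; cb->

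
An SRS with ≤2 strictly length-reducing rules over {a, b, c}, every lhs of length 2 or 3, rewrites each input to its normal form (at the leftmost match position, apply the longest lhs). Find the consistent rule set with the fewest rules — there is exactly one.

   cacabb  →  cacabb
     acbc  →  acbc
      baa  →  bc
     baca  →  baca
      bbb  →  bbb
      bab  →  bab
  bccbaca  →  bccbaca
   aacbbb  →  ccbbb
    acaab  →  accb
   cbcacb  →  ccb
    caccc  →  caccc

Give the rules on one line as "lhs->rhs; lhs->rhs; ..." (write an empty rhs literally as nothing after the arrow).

aa->c; bca->

  | cacabb
  | acbc
  | baa => bc
  | baca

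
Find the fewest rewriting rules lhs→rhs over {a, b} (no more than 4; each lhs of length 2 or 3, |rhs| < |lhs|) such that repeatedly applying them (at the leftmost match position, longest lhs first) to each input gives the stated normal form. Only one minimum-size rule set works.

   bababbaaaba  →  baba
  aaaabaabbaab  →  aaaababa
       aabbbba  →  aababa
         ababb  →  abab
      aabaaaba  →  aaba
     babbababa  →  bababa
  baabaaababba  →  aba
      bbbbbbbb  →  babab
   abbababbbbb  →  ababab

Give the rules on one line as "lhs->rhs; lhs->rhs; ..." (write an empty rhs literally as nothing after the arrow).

  | bababbaaaba => babaaaba => babbaba => baba
  | aaaabaabbaab => aaaabbbbaab => aaaababaab => aaaababbb => aaaababa
  | aabbbba => aababa
  | ababb => abab

baa->bb; bb->b; bba->; bbb->ba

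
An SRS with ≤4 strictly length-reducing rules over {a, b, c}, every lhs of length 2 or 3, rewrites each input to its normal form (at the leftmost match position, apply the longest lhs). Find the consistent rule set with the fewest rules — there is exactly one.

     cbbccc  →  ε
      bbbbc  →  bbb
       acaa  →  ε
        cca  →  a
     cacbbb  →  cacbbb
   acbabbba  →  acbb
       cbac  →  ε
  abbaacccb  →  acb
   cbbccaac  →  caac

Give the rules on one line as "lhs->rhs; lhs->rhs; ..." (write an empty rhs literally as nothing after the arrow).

  | cbbccc => cbcc => cc => ε
  | bbbbc => bbb
  | acaa => ba => ε
  | cca => a

aca->b; ba->; bc->; cc->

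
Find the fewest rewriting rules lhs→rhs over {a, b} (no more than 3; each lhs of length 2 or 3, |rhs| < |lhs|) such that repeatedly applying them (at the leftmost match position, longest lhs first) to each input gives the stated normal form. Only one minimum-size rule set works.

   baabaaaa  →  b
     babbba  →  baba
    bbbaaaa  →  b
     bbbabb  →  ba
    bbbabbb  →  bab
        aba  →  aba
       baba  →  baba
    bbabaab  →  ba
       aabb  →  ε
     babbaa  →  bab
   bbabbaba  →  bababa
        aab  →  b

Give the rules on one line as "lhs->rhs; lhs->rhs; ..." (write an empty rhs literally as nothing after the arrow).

  | baabaaaa => bbaaaa => baaaa => baa => b
  | babbba => baba
  | bbbaaaa => baaaa => baa => b
  | bbbabb => babb => ba

aa->; bb->; bba->ba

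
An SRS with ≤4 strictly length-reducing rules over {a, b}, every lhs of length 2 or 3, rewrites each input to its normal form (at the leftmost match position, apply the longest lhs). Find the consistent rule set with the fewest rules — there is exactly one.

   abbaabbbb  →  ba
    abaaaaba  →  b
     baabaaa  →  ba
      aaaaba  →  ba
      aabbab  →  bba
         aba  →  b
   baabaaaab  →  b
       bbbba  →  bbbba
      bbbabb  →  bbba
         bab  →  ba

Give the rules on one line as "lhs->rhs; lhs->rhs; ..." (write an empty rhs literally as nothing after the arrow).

  | abbaabbbb => abaabbbb => aaabbbb => babbbb => babbb => babb => bab => ba
  | abaaaaba => aaaaaba => baaaba => aaaba => baba => baa => aa => b
  | baabaaa => aabaaa => baaa => aaa => ba
  | aaaaba => baaba => aaba => ba

aa->b; aab->b; ab->a; baa->aa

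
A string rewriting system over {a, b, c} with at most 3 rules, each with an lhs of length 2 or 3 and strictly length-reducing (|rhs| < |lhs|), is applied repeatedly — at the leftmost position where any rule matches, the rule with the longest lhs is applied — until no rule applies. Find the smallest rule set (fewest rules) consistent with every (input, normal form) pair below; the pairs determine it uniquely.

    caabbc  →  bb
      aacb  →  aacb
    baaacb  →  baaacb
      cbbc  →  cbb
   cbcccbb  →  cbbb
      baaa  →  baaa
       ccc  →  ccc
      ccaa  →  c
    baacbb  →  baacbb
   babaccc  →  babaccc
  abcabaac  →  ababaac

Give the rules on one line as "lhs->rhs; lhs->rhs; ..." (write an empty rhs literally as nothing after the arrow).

  | caabbc => bbc => bb
  | aacb
  | baaacb
  | cbbc => cbb

bc->b; caa->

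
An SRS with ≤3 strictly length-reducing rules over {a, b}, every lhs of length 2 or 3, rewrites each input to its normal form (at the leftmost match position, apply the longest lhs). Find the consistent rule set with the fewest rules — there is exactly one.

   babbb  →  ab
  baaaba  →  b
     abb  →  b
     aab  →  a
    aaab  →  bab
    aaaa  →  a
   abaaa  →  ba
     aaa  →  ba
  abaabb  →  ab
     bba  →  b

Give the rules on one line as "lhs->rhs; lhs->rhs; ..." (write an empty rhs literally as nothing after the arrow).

aa->b; bb->a

  | babbb => baab => bbb => ab
  | baaaba => bbaba => aaba => bba => aa => b
  | abb => aa => b
  | aab => bb => a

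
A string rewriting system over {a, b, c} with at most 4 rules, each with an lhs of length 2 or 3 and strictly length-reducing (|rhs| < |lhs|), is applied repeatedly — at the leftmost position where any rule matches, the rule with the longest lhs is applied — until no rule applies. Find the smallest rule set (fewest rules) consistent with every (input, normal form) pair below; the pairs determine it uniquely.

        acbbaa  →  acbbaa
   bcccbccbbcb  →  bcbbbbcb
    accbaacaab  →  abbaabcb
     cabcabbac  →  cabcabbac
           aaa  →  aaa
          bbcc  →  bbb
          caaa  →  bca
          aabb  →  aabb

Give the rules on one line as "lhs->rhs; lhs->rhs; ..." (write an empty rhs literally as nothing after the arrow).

caa->bc; cc->b; ccc->c

  | acbbaa
  | bcccbccbbcb => bcbccbbcb => bcbbbbcb
  | accbaacaab => abbaacaab => abbaabcb
  | cabcabbac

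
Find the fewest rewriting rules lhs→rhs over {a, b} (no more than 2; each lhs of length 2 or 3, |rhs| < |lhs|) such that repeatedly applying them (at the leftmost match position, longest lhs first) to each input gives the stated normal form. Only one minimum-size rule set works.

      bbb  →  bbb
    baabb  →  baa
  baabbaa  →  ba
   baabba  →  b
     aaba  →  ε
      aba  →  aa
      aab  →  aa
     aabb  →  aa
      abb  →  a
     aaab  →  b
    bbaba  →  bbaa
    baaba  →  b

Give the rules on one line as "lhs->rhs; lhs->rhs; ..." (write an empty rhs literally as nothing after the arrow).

  | bbb
  | baabb => baab => baa
  | baabbaa => baabaa => baaaa => ba
  | baabba => baaba => baaa => b

aaa->; ab->a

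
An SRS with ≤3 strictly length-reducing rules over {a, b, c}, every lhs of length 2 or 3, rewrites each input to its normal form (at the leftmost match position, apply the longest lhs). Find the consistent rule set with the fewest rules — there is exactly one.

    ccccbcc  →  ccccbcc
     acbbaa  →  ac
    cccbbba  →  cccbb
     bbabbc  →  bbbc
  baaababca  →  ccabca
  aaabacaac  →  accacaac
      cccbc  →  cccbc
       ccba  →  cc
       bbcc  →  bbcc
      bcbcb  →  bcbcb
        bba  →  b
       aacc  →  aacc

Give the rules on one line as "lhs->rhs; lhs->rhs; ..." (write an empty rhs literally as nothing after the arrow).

aab->cc; ba->

  | ccccbcc
  | acbbaa => acba => ac
  | cccbbba => cccbb
  | bbabbc => bbbc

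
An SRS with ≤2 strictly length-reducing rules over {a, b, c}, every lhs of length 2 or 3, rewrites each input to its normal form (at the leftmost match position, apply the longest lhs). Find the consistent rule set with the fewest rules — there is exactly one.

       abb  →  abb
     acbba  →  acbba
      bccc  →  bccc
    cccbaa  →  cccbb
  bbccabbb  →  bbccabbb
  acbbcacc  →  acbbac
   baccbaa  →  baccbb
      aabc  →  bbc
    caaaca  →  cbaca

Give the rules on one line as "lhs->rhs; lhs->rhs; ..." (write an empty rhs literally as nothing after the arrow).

  | abb
  | acbba
  | bccc
  | cccbaa => cccbb

aa->b; cac->a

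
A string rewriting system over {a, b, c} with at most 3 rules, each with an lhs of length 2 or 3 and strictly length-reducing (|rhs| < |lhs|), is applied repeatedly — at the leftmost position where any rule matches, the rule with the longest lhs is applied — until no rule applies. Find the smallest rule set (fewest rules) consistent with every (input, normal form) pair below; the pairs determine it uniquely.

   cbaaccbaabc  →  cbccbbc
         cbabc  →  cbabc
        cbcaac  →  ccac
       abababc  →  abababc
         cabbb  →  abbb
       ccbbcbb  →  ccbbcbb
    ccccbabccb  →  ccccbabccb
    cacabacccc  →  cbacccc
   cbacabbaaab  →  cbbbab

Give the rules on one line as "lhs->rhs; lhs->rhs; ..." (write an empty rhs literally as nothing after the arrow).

  | cbaaccbaabc => cbccbaabc => cbccbbc
  | cbabc
  | cbcaac => ccac
  | abababc

aa->; bca->c; cab->ab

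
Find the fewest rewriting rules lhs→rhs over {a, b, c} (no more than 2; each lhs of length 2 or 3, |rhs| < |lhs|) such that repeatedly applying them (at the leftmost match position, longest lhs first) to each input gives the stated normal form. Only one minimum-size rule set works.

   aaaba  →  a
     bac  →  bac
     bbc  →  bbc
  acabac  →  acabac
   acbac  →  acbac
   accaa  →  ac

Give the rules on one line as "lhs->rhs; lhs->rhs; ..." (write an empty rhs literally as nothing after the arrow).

aab->ca; caa->

  | aaaba => acaa => a
  | bac
  | bbc
  | acabac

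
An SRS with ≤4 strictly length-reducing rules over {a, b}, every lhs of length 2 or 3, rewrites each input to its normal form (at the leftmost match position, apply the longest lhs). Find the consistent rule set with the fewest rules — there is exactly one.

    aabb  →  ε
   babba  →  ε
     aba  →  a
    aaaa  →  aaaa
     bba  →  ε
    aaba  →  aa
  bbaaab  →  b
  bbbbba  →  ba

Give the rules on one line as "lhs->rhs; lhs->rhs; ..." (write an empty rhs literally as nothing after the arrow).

  | aabb => ab => ε
  | babba => bba => bb => ε
  | aba => a
  | aaaa

ab->; bb->; bba->bb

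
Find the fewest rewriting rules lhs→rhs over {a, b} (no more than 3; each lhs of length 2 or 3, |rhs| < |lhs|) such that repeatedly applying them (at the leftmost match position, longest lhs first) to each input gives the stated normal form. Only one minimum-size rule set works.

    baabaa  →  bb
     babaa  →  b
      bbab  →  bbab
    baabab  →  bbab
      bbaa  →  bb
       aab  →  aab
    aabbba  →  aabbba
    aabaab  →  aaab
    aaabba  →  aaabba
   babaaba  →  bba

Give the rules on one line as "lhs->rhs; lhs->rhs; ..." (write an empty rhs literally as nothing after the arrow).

  | baabaa => bbaa => bb
  | babaa => baa => b
  | bbab
  | baabab => bbab

aba->a; baa->b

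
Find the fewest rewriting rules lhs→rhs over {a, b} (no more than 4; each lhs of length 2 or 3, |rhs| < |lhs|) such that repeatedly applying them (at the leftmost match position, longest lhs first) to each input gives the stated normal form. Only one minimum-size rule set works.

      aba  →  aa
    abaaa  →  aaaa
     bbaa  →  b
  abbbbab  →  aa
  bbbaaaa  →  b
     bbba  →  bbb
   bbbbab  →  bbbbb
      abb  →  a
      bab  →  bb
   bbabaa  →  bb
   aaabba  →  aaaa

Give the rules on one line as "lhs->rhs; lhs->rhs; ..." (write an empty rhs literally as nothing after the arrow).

ab->a; ba->b; baa->

  | aba => aa
  | abaaa => aaaa
  | bbaa => b
  | abbbbab => abbbab => abbab => abab => aab => aa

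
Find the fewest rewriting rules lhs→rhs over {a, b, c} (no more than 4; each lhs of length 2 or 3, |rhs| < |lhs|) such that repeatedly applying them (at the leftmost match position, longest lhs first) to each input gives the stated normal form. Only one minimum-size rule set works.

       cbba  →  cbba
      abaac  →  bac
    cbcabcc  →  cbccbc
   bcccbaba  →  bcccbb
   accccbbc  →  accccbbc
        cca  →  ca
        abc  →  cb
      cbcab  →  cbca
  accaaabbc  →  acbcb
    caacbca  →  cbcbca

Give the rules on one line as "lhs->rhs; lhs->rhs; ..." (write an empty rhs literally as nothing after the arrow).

aa->b; ab->a; abc->cb; cca->ca

  | cbba
  | abaac => aaac => bac
  | cbcabcc => cbccbc
  | bcccbaba => bcccbaa => bcccbb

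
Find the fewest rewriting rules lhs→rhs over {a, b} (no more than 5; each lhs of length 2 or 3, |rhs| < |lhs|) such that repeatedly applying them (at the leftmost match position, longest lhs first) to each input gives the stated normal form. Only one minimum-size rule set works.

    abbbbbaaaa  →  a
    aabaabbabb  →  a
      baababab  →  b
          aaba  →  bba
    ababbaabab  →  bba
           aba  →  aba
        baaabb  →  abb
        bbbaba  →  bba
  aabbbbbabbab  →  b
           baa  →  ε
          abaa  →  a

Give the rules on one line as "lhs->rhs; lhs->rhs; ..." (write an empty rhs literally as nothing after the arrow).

aa->b; baa->; bab->ba; bbb->a

  | abbbbbaaaa => aabbaaaa => bbbaaaa => aaaaa => baaa => a
  | aabaabbabb => bbaabbabb => bbbabb => aabb => bbb => a
  | baababab => babab => baab => b
  | aaba => bba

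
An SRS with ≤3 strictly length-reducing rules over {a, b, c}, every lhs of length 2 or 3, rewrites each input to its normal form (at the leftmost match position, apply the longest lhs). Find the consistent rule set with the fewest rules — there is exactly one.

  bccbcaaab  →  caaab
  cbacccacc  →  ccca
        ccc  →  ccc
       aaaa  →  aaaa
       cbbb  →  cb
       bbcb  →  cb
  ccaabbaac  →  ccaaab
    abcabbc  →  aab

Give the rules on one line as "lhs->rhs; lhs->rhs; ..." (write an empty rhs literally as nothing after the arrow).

ac->b; bb->; bc->a

  | bccbcaaab => acbcaaab => bbcaaab => caaab
  | cbacccacc => cbbccacc => cccacc => cccbc => ccca
  | ccc
  | aaaa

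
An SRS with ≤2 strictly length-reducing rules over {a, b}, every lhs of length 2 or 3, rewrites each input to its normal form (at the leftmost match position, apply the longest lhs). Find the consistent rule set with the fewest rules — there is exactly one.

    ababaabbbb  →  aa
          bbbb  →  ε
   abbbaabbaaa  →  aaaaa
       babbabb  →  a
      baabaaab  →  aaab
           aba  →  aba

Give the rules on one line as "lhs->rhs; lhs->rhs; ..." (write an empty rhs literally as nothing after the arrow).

  | ababaabbbb => abaabbbb => aabbbb => aabb => aa
  | bbbb => bb => ε
  | abbbaabbaaa => abaabbaaa => aabbaaa => aaaaa
  | babbabb => baabb => abb => a

baa->a; bb->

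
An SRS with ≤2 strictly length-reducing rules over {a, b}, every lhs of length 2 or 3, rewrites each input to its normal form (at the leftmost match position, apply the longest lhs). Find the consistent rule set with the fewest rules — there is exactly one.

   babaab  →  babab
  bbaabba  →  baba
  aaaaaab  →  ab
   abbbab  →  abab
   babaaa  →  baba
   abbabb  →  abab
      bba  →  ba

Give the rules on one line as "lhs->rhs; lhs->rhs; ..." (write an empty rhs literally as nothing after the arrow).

aa->a; bb->b

  | babaab => babab
  | bbaabba => baabba => babba => baba
  | aaaaaab => aaaaab => aaaab => aaab => aab => ab
  | abbbab => abbab => abab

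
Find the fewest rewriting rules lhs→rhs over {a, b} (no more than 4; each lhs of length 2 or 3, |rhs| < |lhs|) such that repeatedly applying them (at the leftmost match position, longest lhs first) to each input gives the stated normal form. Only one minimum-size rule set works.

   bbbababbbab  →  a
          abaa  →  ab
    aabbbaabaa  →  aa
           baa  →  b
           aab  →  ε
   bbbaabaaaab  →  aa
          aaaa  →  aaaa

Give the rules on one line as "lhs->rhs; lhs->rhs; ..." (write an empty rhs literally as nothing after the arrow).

aab->; ba->b; bb->

  | bbbababbbab => bababbbab => bbabbbab => abbbab => abab => abb => a
  | abaa => aba => ab
  | aabbbaabaa => bbaabaa => aabaa => aa
  | baa => ba => b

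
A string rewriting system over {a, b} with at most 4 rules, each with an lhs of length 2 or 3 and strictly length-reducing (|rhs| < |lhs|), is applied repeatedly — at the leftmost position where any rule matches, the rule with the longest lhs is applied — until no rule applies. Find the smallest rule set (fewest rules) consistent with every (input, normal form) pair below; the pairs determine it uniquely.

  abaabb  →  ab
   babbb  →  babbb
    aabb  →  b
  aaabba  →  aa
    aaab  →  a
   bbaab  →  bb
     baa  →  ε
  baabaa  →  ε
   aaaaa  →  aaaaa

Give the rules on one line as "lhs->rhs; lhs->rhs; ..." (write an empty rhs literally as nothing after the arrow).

  | abaabb => aaabb => ab
  | babbb
  | aabb => b
  | aaabba => aba => aa

aab->; aba->aa; baa->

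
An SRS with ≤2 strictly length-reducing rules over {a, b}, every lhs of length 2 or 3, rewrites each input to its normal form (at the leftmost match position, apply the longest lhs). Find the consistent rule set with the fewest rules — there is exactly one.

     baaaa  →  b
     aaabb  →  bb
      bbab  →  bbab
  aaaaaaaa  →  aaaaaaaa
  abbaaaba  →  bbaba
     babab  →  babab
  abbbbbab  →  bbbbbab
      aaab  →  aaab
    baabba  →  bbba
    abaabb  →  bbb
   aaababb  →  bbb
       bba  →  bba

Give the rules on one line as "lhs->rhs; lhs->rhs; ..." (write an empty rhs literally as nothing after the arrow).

abb->bb; baa->b

  | baaaa => baa => b
  | aaabb => aabb => abb => bb
  | bbab
  | aaaaaaaa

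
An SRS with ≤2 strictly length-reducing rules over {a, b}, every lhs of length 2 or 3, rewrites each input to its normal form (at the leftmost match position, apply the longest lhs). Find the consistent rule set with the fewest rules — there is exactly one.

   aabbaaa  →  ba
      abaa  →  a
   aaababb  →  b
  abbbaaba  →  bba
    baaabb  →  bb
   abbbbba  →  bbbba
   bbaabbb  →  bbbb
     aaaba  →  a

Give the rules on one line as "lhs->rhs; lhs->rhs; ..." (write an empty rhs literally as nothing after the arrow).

  | aabbaaa => abbaaa => baaa => baa => ba
  | abaa => aa => a
  | aaababb => aababb => ababb => abb => b
  | abbbaaba => bbaaba => bbaba => bba

aa->a; ab->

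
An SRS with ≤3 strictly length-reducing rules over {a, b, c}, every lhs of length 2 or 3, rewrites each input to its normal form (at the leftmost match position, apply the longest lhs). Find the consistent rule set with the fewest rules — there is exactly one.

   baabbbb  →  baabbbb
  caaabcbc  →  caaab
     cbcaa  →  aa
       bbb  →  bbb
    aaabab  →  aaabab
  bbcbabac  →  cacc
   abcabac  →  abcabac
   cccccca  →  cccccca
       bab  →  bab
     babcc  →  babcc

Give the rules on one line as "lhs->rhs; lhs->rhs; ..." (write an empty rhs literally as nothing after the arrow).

bba->c; cba->ac; cbc->

  | baabbbb
  | caaabcbc => caaab
  | cbcaa => aa
  | bbb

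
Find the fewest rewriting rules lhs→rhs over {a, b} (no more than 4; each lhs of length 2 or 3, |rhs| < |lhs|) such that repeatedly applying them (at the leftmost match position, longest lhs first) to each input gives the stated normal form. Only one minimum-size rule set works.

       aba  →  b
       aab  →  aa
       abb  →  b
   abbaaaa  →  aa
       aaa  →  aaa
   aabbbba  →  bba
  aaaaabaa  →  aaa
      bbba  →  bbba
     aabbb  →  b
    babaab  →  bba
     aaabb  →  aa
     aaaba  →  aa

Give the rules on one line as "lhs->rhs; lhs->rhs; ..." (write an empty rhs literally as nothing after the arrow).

  | aba => b
  | aab => aa
  | abb => b
  | abbaaaa => baaaa => aa

ab->a; aba->b; abb->b; baa->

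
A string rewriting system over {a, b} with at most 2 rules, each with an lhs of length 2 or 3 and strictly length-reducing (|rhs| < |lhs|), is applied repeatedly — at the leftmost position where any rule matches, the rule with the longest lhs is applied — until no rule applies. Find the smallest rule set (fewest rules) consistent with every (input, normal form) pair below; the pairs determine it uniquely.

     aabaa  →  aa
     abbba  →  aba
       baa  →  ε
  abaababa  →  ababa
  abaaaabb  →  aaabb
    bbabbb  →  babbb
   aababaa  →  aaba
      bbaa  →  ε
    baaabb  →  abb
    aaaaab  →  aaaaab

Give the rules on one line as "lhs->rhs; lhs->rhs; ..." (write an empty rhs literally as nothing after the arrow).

  | aabaa => aa
  | abbba => abba => aba
  | baa => ε
  | abaababa => ababa

baa->; bba->ba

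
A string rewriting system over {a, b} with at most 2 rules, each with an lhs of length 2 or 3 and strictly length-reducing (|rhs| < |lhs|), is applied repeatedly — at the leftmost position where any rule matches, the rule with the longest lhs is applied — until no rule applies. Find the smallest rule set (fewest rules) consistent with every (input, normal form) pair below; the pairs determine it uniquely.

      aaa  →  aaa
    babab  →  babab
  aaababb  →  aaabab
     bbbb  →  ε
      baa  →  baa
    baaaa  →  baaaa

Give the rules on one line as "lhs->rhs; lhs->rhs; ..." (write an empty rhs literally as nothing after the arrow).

  | aaa
  | babab
  | aaababb => aaabab
  | bbbb => bb => ε

abb->ab; bb->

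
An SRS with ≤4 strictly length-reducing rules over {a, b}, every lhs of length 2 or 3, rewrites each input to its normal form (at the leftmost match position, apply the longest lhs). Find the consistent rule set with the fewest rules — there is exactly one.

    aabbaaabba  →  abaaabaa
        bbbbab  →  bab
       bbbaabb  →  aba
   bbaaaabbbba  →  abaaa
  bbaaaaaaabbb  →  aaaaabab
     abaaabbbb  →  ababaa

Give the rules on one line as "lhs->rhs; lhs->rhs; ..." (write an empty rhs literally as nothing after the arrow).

abb->ba; bba->; bbb->

  | aabbaaabba => abaaaabba => abaaabaa
  | bbbbab => bab
  | bbbaabb => aabb => aba
  | bbaaaabbbba => aaabbbba => aababba => aabbaa => abaaa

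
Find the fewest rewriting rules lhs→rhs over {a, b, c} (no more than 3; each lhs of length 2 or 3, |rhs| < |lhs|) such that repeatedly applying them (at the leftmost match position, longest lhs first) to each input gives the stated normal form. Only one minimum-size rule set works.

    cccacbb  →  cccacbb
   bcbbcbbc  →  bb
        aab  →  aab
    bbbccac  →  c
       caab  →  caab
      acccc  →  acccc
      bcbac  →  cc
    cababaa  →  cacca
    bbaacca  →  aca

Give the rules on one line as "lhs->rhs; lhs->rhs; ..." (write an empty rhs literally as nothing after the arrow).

ba->c; bc->; bca->ab

  | cccacbb
  | bcbbcbbc => bbcbbc => bbbc => bb
  | aab
  | bbbccac => bbcac => babc => cbc => c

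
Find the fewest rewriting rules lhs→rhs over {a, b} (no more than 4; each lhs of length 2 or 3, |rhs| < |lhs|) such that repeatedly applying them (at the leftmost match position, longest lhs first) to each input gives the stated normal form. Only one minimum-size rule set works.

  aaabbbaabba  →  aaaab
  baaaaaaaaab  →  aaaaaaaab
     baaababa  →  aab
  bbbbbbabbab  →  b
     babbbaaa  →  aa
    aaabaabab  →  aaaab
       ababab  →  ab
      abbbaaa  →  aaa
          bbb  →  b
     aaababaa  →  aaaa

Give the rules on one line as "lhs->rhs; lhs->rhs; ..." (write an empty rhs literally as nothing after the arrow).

  | aaabbbaabba => aaabbaabba => aaabaabba => aaaabba => aaaaba => aaaab
  | baaaaaaaaab => aaaaaaaab
  | baaababa => aababa => aabba => aaba => aab
  | bbbbbbabbab => bbbbbabbab => bbbbabbab => bbbabbab => bbabbab => babbab => bbbab => bbab => bab => bb => b

ba->b; baa->a; bb->b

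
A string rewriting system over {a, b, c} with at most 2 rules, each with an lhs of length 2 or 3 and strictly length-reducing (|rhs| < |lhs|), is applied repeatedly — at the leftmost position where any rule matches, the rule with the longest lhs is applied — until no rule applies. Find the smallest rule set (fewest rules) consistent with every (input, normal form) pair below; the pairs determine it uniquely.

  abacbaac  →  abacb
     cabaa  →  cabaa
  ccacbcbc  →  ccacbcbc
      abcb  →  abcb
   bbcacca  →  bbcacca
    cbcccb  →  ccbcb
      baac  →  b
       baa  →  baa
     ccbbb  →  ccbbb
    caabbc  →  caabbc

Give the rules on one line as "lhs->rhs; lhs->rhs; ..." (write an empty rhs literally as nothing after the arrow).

aac->; bcc->cb

  | abacbaac => abacb
  | cabaa
  | ccacbcbc
  | abcb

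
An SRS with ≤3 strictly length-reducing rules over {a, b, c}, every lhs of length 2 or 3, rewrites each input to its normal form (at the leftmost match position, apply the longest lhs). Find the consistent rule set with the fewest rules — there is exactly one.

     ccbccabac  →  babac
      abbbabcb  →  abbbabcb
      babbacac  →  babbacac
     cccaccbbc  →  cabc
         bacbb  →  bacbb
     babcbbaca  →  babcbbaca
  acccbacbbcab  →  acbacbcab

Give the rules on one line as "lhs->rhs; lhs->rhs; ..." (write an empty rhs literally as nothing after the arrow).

  | ccbccabac => bccabac => babac
  | abbbabcb
  | babbacac
  | cccaccbbc => caccbbc => cabbc => cabc

bbc->bc; cc->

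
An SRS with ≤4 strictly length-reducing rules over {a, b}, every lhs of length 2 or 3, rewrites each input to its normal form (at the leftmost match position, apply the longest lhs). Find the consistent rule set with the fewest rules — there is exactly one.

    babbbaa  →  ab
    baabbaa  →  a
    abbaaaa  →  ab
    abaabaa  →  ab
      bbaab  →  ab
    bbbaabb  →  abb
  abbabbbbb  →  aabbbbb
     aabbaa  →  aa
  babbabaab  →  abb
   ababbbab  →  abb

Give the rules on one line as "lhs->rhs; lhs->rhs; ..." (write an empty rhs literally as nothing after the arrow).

aaa->ab; ba->; bab->ab

  | babbbaa => abbbaa => abba => ab
  | baabbaa => abbaa => aba => a
  | abbaaaa => abaaa => aaa => ab
  | abaabaa => aabaa => aaa => ab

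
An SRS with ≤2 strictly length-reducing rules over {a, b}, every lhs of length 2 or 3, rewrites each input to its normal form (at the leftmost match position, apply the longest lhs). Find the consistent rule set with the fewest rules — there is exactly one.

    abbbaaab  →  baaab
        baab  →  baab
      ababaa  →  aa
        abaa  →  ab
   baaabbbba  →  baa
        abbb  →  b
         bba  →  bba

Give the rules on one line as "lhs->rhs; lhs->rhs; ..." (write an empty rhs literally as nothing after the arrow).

aba->ab; abb->

  | abbbaaab => baaab
  | baab
  | ababaa => abbaa => aa
  | abaa => aba => ab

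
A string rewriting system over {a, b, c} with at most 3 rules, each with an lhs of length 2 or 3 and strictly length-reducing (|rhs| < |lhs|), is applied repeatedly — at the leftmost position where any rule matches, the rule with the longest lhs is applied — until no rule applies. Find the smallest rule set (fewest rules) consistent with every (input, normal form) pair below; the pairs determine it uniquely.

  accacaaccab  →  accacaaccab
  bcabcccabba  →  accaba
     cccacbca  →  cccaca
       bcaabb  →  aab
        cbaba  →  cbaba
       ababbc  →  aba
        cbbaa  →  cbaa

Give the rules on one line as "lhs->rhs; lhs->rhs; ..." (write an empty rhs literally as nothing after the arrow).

  | accacaaccab
  | bcabcccabba => abcccabba => accabba => accaba
  | cccacbca => cccaca
  | bcaabb => aabb => aab

bb->b; bc->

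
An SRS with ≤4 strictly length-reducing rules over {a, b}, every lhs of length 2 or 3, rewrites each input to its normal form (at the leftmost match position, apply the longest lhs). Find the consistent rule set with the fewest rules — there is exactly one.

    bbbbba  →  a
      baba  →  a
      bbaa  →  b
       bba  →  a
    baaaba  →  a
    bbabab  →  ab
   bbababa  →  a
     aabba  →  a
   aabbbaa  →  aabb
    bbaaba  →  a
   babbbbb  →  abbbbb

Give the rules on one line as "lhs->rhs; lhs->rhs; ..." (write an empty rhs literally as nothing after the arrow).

  | bbbbba => bbbba => bbba => bba => ba => a
  | baba => aba => ba => a
  | bbaa => b
  | bba => ba => a

aba->ba; ba->a; baa->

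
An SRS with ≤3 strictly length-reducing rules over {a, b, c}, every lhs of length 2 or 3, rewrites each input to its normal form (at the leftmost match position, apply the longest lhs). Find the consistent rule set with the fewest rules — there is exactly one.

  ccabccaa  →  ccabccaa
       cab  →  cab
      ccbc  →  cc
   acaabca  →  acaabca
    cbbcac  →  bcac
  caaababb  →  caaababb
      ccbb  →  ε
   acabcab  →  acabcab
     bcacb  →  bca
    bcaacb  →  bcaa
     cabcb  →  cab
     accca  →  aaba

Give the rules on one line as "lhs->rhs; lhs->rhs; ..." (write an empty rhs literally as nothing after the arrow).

  | ccabccaa
  | cab
  | ccbc => cc
  | acaabca

cb->; ccc->ab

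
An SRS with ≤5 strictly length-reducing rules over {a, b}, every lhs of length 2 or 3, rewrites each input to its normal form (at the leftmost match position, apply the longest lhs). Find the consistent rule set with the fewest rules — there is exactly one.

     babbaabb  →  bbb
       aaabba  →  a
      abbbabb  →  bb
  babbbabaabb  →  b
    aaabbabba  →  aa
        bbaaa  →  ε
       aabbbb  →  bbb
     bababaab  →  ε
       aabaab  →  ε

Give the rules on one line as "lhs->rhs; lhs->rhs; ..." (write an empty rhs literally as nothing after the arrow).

aaa->; aab->; aba->; bba->a

  | babbaabb => baaabb => bbb
  | aaabba => bba => a
  | abbbabb => ababb => bb
  | babbbabaabb => bababaabb => bbaabb => aabb => b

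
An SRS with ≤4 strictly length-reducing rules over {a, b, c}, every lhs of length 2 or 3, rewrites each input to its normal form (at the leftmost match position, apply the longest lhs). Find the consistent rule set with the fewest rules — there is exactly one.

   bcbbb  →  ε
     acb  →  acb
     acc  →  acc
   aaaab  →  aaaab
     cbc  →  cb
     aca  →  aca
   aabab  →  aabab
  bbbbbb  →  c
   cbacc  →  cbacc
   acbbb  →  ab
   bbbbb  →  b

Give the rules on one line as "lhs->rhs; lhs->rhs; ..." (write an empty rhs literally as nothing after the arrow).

bb->c; bc->b; cbb->

  | bcbbb => bbbb => cbb => ε
  | acb
  | acc
  | aaaab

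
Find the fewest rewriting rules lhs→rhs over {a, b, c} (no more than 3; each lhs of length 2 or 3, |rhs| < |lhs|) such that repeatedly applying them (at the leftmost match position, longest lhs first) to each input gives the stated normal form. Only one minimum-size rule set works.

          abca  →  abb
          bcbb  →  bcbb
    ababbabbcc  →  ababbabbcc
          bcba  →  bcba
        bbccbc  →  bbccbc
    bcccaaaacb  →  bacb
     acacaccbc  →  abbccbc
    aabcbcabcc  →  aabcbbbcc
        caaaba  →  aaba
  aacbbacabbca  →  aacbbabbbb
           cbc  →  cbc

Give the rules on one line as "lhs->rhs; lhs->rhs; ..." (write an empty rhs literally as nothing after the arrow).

ca->b; caa->a

  | abca => abb
  | bcbb
  | ababbabbcc
  | bcba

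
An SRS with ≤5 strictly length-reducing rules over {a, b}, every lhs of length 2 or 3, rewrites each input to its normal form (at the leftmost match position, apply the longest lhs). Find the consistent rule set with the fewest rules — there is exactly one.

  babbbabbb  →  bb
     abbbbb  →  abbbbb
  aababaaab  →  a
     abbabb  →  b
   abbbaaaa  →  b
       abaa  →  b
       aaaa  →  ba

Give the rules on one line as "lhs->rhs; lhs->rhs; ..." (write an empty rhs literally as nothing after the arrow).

aa->b; aaa->b; baa->aa; bab->a

  | babbbabbb => abbabbb => ababb => aab => bb
  | abbbbb
  | aababaaab => bbabaaab => baaaab => aaaab => bab => a
  | abbabb => abab => aa => b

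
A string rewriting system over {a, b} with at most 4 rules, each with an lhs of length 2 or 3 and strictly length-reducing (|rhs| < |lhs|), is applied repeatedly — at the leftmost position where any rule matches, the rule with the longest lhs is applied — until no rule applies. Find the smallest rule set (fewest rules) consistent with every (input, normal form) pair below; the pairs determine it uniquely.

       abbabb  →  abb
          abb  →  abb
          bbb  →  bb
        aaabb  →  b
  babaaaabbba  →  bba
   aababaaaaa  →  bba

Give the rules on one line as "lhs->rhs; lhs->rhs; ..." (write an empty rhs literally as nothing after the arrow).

  | abbabb => abb
  | abb
  | bbb => bb
  | aaabb => babb => b

aa->b; bab->; bbb->bb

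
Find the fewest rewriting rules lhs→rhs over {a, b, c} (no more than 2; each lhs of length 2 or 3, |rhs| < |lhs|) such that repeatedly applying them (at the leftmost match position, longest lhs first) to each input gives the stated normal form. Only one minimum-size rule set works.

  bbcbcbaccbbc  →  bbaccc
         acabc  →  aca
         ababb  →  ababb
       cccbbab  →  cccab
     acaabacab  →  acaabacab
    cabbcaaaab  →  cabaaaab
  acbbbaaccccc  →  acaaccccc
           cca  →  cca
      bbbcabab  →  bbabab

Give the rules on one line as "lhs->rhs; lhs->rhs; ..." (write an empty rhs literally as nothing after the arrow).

bc->; cb->c

  | bbcbcbaccbbc => bbcbaccbbc => bbaccbbc => bbaccbc => bbaccc
  | acabc => aca
  | ababb
  | cccbbab => cccbab => cccab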